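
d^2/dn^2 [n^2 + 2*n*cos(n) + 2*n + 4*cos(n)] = -2*n*cos(n) - 4*sqrt(2)*sin(n + pi/4) + 2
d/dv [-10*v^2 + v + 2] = 1 - 20*v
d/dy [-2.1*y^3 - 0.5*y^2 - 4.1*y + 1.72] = -6.3*y^2 - 1.0*y - 4.1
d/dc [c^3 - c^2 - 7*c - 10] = 3*c^2 - 2*c - 7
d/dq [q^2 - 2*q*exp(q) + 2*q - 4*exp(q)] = -2*q*exp(q) + 2*q - 6*exp(q) + 2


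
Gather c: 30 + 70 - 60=40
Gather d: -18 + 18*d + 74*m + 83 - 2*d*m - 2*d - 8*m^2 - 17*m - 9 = d*(16 - 2*m) - 8*m^2 + 57*m + 56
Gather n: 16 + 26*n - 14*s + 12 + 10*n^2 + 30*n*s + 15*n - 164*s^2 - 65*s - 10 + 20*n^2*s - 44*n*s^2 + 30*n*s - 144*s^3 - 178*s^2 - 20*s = n^2*(20*s + 10) + n*(-44*s^2 + 60*s + 41) - 144*s^3 - 342*s^2 - 99*s + 18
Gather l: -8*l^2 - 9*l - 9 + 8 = -8*l^2 - 9*l - 1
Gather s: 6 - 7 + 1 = 0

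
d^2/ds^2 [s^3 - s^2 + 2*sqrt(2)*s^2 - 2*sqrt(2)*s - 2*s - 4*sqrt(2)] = 6*s - 2 + 4*sqrt(2)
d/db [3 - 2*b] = -2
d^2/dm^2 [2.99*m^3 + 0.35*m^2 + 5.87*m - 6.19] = 17.94*m + 0.7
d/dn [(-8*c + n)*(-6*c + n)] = -14*c + 2*n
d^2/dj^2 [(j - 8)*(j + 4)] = 2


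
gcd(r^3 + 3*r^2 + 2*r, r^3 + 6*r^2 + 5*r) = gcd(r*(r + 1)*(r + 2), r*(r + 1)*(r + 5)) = r^2 + r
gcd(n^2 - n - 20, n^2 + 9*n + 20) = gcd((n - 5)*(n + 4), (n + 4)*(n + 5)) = n + 4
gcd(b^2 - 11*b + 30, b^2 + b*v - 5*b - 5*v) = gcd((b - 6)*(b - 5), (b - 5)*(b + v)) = b - 5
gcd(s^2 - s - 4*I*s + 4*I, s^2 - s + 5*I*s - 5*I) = s - 1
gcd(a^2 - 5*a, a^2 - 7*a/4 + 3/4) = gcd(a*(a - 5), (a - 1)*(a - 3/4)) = 1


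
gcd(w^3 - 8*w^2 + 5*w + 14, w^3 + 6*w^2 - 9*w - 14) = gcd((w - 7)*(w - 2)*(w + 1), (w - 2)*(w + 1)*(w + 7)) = w^2 - w - 2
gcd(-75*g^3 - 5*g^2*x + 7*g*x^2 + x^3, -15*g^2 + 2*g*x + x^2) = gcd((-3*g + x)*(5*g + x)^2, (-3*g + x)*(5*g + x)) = -15*g^2 + 2*g*x + x^2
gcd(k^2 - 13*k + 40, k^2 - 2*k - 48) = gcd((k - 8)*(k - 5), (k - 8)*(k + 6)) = k - 8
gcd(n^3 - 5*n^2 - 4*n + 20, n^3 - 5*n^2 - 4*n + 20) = n^3 - 5*n^2 - 4*n + 20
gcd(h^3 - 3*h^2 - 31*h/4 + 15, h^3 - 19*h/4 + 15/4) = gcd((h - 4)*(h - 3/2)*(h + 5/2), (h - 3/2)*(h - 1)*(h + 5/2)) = h^2 + h - 15/4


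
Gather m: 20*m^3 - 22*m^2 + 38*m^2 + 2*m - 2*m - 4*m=20*m^3 + 16*m^2 - 4*m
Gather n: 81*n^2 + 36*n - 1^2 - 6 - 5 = 81*n^2 + 36*n - 12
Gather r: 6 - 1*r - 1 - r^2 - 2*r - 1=-r^2 - 3*r + 4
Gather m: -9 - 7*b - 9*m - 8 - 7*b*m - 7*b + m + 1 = -14*b + m*(-7*b - 8) - 16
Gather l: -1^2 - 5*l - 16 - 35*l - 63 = -40*l - 80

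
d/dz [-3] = 0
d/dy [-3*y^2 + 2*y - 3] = 2 - 6*y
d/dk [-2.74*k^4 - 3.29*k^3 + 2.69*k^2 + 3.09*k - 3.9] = -10.96*k^3 - 9.87*k^2 + 5.38*k + 3.09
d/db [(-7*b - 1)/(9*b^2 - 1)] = (63*b^2 + 18*b + 7)/(81*b^4 - 18*b^2 + 1)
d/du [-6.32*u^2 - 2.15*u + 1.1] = -12.64*u - 2.15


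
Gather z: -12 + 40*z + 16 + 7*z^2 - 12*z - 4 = 7*z^2 + 28*z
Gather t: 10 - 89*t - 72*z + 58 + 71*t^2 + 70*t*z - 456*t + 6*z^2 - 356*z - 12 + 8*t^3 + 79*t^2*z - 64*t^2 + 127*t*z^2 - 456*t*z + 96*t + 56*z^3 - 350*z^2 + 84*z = 8*t^3 + t^2*(79*z + 7) + t*(127*z^2 - 386*z - 449) + 56*z^3 - 344*z^2 - 344*z + 56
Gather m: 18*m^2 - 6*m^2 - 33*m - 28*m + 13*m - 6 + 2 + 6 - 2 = 12*m^2 - 48*m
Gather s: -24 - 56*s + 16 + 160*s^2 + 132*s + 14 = 160*s^2 + 76*s + 6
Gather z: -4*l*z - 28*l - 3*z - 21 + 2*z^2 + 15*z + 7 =-28*l + 2*z^2 + z*(12 - 4*l) - 14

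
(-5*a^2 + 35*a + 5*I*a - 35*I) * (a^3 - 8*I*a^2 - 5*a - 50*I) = -5*a^5 + 35*a^4 + 45*I*a^4 + 65*a^3 - 315*I*a^3 - 455*a^2 + 225*I*a^2 + 250*a - 1575*I*a - 1750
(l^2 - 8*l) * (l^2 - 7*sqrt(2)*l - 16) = l^4 - 7*sqrt(2)*l^3 - 8*l^3 - 16*l^2 + 56*sqrt(2)*l^2 + 128*l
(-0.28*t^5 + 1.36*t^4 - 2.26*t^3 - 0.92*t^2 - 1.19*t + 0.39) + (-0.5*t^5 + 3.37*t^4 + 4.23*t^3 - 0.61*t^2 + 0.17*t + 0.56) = -0.78*t^5 + 4.73*t^4 + 1.97*t^3 - 1.53*t^2 - 1.02*t + 0.95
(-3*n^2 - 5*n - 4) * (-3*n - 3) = 9*n^3 + 24*n^2 + 27*n + 12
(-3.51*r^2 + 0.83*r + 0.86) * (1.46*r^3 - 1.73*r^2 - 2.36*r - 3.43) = -5.1246*r^5 + 7.2841*r^4 + 8.1033*r^3 + 8.5927*r^2 - 4.8765*r - 2.9498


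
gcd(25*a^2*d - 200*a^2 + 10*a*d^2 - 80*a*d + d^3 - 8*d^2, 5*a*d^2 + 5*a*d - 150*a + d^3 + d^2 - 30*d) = 5*a + d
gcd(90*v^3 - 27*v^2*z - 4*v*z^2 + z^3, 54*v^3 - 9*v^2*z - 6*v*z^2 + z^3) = 18*v^2 - 9*v*z + z^2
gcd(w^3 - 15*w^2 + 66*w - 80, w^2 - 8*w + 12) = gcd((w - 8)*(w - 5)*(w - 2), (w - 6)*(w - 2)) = w - 2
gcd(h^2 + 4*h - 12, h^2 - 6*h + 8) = h - 2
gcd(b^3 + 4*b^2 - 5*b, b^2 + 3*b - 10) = b + 5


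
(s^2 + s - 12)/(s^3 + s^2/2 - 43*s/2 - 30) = 2*(s - 3)/(2*s^2 - 7*s - 15)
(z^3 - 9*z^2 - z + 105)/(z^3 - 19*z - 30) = (z - 7)/(z + 2)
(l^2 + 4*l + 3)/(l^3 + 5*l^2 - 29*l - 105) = (l + 1)/(l^2 + 2*l - 35)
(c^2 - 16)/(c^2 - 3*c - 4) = (c + 4)/(c + 1)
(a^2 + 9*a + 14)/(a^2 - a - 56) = (a + 2)/(a - 8)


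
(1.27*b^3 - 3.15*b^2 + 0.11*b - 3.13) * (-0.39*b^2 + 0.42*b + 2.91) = -0.4953*b^5 + 1.7619*b^4 + 2.3298*b^3 - 7.8996*b^2 - 0.9945*b - 9.1083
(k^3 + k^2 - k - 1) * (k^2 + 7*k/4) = k^5 + 11*k^4/4 + 3*k^3/4 - 11*k^2/4 - 7*k/4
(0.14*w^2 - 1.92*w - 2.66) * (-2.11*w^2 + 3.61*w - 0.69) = -0.2954*w^4 + 4.5566*w^3 - 1.4152*w^2 - 8.2778*w + 1.8354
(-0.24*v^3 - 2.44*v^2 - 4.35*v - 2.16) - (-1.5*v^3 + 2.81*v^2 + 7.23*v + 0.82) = 1.26*v^3 - 5.25*v^2 - 11.58*v - 2.98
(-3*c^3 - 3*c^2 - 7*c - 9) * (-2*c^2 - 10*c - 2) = 6*c^5 + 36*c^4 + 50*c^3 + 94*c^2 + 104*c + 18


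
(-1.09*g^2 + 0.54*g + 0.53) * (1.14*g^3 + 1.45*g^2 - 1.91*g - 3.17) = -1.2426*g^5 - 0.9649*g^4 + 3.4691*g^3 + 3.1924*g^2 - 2.7241*g - 1.6801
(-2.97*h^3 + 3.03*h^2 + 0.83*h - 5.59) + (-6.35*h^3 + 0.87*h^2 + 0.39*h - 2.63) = -9.32*h^3 + 3.9*h^2 + 1.22*h - 8.22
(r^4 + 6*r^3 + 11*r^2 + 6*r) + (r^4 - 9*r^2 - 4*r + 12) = 2*r^4 + 6*r^3 + 2*r^2 + 2*r + 12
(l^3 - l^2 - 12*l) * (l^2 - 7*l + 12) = l^5 - 8*l^4 + 7*l^3 + 72*l^2 - 144*l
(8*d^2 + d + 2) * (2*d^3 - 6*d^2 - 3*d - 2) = 16*d^5 - 46*d^4 - 26*d^3 - 31*d^2 - 8*d - 4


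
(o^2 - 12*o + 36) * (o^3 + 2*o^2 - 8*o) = o^5 - 10*o^4 + 4*o^3 + 168*o^2 - 288*o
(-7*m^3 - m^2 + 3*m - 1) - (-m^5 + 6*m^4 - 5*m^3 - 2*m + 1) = m^5 - 6*m^4 - 2*m^3 - m^2 + 5*m - 2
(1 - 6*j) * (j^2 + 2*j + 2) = -6*j^3 - 11*j^2 - 10*j + 2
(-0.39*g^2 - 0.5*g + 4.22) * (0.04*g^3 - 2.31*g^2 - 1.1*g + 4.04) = -0.0156*g^5 + 0.8809*g^4 + 1.7528*g^3 - 10.7738*g^2 - 6.662*g + 17.0488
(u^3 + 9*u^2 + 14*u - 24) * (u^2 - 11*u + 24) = u^5 - 2*u^4 - 61*u^3 + 38*u^2 + 600*u - 576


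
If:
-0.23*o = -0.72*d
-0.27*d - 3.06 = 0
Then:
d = -11.33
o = -35.48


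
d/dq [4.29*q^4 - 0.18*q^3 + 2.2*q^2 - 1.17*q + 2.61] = 17.16*q^3 - 0.54*q^2 + 4.4*q - 1.17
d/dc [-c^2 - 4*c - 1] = -2*c - 4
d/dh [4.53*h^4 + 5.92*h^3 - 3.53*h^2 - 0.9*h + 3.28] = 18.12*h^3 + 17.76*h^2 - 7.06*h - 0.9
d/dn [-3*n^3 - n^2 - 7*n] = -9*n^2 - 2*n - 7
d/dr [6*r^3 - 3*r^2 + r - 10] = 18*r^2 - 6*r + 1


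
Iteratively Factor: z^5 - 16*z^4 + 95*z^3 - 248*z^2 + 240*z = (z)*(z^4 - 16*z^3 + 95*z^2 - 248*z + 240) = z*(z - 3)*(z^3 - 13*z^2 + 56*z - 80) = z*(z - 5)*(z - 3)*(z^2 - 8*z + 16) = z*(z - 5)*(z - 4)*(z - 3)*(z - 4)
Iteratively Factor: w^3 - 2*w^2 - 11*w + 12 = (w - 1)*(w^2 - w - 12) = (w - 4)*(w - 1)*(w + 3)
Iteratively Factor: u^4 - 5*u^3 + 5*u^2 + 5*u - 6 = (u + 1)*(u^3 - 6*u^2 + 11*u - 6) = (u - 1)*(u + 1)*(u^2 - 5*u + 6) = (u - 3)*(u - 1)*(u + 1)*(u - 2)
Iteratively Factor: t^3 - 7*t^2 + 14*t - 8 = (t - 2)*(t^2 - 5*t + 4) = (t - 4)*(t - 2)*(t - 1)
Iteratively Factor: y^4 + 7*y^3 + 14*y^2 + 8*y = (y)*(y^3 + 7*y^2 + 14*y + 8) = y*(y + 4)*(y^2 + 3*y + 2) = y*(y + 2)*(y + 4)*(y + 1)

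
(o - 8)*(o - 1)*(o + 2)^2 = o^4 - 5*o^3 - 24*o^2 - 4*o + 32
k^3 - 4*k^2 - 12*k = k*(k - 6)*(k + 2)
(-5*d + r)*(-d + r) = 5*d^2 - 6*d*r + r^2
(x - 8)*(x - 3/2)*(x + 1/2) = x^3 - 9*x^2 + 29*x/4 + 6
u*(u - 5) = u^2 - 5*u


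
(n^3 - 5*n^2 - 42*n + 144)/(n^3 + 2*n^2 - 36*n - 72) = (n^2 - 11*n + 24)/(n^2 - 4*n - 12)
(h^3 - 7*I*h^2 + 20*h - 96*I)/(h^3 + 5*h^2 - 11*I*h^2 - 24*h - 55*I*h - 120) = (h + 4*I)/(h + 5)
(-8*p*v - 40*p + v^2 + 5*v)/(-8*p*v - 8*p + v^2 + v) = (v + 5)/(v + 1)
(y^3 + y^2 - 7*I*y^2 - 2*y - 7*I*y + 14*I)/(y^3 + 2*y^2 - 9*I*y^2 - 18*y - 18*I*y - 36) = (y^2 - y*(1 + 7*I) + 7*I)/(y^2 - 9*I*y - 18)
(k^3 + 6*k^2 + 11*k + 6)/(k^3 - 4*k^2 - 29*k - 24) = (k + 2)/(k - 8)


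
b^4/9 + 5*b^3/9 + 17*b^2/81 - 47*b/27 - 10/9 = (b/3 + 1)^2*(b - 5/3)*(b + 2/3)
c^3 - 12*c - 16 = (c - 4)*(c + 2)^2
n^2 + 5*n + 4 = (n + 1)*(n + 4)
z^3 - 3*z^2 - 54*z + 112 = (z - 8)*(z - 2)*(z + 7)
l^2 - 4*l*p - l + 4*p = (l - 1)*(l - 4*p)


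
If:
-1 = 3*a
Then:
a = -1/3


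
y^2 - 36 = (y - 6)*(y + 6)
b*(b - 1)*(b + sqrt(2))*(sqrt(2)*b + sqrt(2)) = sqrt(2)*b^4 + 2*b^3 - sqrt(2)*b^2 - 2*b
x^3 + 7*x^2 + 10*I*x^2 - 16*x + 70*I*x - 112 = (x + 7)*(x + 2*I)*(x + 8*I)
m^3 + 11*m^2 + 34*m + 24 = (m + 1)*(m + 4)*(m + 6)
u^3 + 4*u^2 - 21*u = u*(u - 3)*(u + 7)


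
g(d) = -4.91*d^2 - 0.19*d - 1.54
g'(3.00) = -29.65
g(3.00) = -46.30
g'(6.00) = -59.11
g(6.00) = -179.44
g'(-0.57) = 5.41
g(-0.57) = -3.03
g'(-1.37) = 13.26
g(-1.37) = -10.50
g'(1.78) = -17.67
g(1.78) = -17.44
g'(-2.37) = 23.08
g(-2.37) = -28.67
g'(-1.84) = 17.88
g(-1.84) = -17.81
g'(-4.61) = 45.08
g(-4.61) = -105.01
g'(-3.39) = 33.10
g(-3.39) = -57.32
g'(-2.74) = 26.72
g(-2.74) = -37.88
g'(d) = -9.82*d - 0.19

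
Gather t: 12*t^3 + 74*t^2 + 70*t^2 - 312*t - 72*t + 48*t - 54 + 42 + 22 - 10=12*t^3 + 144*t^2 - 336*t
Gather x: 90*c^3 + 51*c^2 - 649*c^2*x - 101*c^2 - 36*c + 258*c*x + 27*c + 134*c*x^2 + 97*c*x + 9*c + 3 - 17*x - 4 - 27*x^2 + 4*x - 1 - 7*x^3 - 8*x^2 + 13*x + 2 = 90*c^3 - 50*c^2 - 7*x^3 + x^2*(134*c - 35) + x*(-649*c^2 + 355*c)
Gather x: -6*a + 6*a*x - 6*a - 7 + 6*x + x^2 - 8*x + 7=-12*a + x^2 + x*(6*a - 2)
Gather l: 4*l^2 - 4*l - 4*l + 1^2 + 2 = 4*l^2 - 8*l + 3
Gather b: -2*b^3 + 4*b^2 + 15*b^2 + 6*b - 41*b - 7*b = -2*b^3 + 19*b^2 - 42*b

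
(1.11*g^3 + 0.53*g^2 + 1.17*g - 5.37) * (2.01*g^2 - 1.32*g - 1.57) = 2.2311*g^5 - 0.3999*g^4 - 0.0906000000000006*g^3 - 13.1702*g^2 + 5.2515*g + 8.4309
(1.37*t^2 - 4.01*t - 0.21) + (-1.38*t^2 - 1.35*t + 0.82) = -0.00999999999999979*t^2 - 5.36*t + 0.61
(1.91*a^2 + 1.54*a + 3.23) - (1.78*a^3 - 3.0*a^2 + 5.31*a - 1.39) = -1.78*a^3 + 4.91*a^2 - 3.77*a + 4.62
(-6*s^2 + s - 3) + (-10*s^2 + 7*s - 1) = -16*s^2 + 8*s - 4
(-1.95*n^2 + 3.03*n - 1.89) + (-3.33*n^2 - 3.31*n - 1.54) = -5.28*n^2 - 0.28*n - 3.43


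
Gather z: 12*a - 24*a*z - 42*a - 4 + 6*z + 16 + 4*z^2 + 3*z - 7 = -30*a + 4*z^2 + z*(9 - 24*a) + 5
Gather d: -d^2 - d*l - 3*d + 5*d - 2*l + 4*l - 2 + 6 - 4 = -d^2 + d*(2 - l) + 2*l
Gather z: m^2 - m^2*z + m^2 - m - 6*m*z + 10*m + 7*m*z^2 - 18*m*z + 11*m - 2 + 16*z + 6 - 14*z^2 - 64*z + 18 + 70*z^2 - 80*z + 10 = 2*m^2 + 20*m + z^2*(7*m + 56) + z*(-m^2 - 24*m - 128) + 32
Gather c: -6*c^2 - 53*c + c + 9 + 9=-6*c^2 - 52*c + 18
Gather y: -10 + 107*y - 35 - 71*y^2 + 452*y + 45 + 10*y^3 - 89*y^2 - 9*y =10*y^3 - 160*y^2 + 550*y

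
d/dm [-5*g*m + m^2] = -5*g + 2*m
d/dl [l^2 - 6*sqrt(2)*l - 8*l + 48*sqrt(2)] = 2*l - 6*sqrt(2) - 8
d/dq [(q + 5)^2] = 2*q + 10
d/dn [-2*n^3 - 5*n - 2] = -6*n^2 - 5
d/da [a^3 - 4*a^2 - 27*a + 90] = 3*a^2 - 8*a - 27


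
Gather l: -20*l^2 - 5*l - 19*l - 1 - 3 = -20*l^2 - 24*l - 4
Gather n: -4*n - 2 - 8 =-4*n - 10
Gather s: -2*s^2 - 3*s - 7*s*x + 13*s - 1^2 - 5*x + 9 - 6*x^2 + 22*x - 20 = -2*s^2 + s*(10 - 7*x) - 6*x^2 + 17*x - 12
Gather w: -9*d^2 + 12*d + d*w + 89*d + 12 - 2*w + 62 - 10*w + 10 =-9*d^2 + 101*d + w*(d - 12) + 84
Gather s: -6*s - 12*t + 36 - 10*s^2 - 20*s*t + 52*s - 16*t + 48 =-10*s^2 + s*(46 - 20*t) - 28*t + 84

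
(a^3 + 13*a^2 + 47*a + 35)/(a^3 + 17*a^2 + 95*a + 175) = (a + 1)/(a + 5)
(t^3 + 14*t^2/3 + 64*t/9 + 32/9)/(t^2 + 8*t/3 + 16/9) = t + 2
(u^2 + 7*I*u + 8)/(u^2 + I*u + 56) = (u - I)/(u - 7*I)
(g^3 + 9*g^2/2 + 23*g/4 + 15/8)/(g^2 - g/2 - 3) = (g^2 + 3*g + 5/4)/(g - 2)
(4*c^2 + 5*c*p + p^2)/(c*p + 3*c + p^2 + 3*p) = (4*c + p)/(p + 3)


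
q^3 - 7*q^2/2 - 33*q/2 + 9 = (q - 6)*(q - 1/2)*(q + 3)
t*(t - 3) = t^2 - 3*t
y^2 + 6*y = y*(y + 6)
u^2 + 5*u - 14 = (u - 2)*(u + 7)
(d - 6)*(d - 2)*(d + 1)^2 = d^4 - 6*d^3 - 3*d^2 + 16*d + 12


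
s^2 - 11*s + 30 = (s - 6)*(s - 5)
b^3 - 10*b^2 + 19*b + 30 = (b - 6)*(b - 5)*(b + 1)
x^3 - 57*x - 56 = (x - 8)*(x + 1)*(x + 7)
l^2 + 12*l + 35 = (l + 5)*(l + 7)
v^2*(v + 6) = v^3 + 6*v^2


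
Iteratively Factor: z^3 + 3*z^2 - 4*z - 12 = (z - 2)*(z^2 + 5*z + 6) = (z - 2)*(z + 2)*(z + 3)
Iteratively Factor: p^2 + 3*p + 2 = (p + 1)*(p + 2)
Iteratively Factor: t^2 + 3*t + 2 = (t + 1)*(t + 2)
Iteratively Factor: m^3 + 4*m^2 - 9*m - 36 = (m - 3)*(m^2 + 7*m + 12) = (m - 3)*(m + 3)*(m + 4)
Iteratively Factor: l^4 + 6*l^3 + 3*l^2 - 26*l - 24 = (l + 1)*(l^3 + 5*l^2 - 2*l - 24) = (l - 2)*(l + 1)*(l^2 + 7*l + 12) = (l - 2)*(l + 1)*(l + 3)*(l + 4)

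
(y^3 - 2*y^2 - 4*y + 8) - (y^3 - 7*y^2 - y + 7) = 5*y^2 - 3*y + 1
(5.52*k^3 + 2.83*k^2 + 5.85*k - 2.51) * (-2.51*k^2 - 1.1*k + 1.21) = -13.8552*k^5 - 13.1753*k^4 - 11.1173*k^3 + 3.2894*k^2 + 9.8395*k - 3.0371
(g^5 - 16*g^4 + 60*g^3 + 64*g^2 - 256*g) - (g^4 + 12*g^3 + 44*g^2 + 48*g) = g^5 - 17*g^4 + 48*g^3 + 20*g^2 - 304*g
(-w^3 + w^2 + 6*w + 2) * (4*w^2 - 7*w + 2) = -4*w^5 + 11*w^4 + 15*w^3 - 32*w^2 - 2*w + 4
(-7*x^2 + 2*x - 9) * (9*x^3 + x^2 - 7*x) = -63*x^5 + 11*x^4 - 30*x^3 - 23*x^2 + 63*x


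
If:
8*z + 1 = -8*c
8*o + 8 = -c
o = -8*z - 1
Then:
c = -8/65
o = -64/65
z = -1/520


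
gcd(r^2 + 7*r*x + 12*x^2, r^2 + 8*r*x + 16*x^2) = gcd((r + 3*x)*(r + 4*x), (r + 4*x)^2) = r + 4*x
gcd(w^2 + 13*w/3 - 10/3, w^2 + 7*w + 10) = w + 5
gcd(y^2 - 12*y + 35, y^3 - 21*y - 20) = y - 5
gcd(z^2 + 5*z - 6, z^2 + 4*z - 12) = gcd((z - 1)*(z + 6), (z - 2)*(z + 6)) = z + 6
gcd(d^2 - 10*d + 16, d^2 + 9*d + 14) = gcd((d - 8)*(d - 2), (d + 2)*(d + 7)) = 1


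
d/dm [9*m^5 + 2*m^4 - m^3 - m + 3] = 45*m^4 + 8*m^3 - 3*m^2 - 1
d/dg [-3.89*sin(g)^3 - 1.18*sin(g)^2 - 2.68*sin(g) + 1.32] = (-2.36*sin(g) + 5.835*cos(2*g) - 8.515)*cos(g)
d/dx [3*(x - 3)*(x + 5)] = 6*x + 6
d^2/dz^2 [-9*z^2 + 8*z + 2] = -18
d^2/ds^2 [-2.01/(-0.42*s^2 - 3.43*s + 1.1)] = (-0.709128*s^2 - 5.791212*s + 2.01*(0.84*s + 3.43)*(1.68*s + 6.86) + 1.85724)/(0.42*s^2 + 3.43*s - 1.1)^3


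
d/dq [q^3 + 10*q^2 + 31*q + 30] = 3*q^2 + 20*q + 31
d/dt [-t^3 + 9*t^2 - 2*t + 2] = -3*t^2 + 18*t - 2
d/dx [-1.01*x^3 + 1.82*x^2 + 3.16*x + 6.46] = -3.03*x^2 + 3.64*x + 3.16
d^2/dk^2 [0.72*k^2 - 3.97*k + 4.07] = 1.44000000000000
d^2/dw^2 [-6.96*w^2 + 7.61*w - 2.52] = -13.9200000000000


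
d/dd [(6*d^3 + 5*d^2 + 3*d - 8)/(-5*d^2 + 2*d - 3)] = (-30*d^4 + 24*d^3 - 29*d^2 - 110*d + 7)/(25*d^4 - 20*d^3 + 34*d^2 - 12*d + 9)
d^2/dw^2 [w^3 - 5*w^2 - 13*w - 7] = 6*w - 10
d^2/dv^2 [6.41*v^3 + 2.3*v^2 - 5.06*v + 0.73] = 38.46*v + 4.6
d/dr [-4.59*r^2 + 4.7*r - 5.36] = 4.7 - 9.18*r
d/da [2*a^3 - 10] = 6*a^2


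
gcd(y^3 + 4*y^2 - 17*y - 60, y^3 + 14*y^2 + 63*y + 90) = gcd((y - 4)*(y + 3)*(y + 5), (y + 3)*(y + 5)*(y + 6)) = y^2 + 8*y + 15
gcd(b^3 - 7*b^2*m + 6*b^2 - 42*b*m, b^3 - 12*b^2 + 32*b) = b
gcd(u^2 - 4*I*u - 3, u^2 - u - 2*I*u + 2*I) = 1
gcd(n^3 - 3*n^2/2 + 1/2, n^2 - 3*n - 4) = 1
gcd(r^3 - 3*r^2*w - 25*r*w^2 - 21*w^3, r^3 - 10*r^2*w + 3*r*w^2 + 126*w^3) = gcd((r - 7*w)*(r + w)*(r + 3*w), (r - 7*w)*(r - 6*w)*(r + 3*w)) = r^2 - 4*r*w - 21*w^2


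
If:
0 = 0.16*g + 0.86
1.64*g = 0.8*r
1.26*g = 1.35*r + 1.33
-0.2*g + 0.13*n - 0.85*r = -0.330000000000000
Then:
No Solution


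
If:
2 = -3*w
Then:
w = -2/3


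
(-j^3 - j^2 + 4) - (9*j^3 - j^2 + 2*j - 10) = -10*j^3 - 2*j + 14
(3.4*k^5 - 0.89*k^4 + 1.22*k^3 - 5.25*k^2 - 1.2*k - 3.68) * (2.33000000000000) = 7.922*k^5 - 2.0737*k^4 + 2.8426*k^3 - 12.2325*k^2 - 2.796*k - 8.5744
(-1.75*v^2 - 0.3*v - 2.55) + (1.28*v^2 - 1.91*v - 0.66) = -0.47*v^2 - 2.21*v - 3.21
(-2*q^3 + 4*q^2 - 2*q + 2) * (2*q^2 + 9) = -4*q^5 + 8*q^4 - 22*q^3 + 40*q^2 - 18*q + 18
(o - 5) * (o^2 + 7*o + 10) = o^3 + 2*o^2 - 25*o - 50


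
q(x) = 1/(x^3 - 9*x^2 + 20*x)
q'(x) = (-3*x^2 + 18*x - 20)/(x^3 - 9*x^2 + 20*x)^2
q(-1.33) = -0.02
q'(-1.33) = -0.02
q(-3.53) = -0.00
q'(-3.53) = -0.00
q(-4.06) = -0.00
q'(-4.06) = -0.00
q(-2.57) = -0.01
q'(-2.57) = -0.01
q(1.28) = 0.08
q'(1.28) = -0.01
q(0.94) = 0.09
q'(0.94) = -0.04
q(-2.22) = -0.01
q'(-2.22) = -0.01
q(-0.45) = -0.09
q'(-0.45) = -0.24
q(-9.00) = 0.00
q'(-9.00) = 0.00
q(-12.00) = 0.00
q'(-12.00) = 0.00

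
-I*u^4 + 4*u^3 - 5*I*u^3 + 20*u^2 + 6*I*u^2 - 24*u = u*(u + 6)*(u + 4*I)*(-I*u + I)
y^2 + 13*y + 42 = (y + 6)*(y + 7)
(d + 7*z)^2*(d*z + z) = d^3*z + 14*d^2*z^2 + d^2*z + 49*d*z^3 + 14*d*z^2 + 49*z^3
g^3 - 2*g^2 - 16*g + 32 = (g - 4)*(g - 2)*(g + 4)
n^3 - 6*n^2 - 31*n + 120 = (n - 8)*(n - 3)*(n + 5)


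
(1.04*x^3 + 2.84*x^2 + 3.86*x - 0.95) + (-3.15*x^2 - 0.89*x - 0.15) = 1.04*x^3 - 0.31*x^2 + 2.97*x - 1.1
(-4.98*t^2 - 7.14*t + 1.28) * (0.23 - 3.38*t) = 16.8324*t^3 + 22.9878*t^2 - 5.9686*t + 0.2944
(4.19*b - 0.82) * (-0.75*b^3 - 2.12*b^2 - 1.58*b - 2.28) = -3.1425*b^4 - 8.2678*b^3 - 4.8818*b^2 - 8.2576*b + 1.8696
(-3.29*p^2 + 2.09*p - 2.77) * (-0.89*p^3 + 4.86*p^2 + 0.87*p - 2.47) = 2.9281*p^5 - 17.8495*p^4 + 9.7604*p^3 - 3.5176*p^2 - 7.5722*p + 6.8419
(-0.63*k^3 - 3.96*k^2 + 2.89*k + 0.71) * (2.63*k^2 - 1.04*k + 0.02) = -1.6569*k^5 - 9.7596*k^4 + 11.7065*k^3 - 1.2175*k^2 - 0.6806*k + 0.0142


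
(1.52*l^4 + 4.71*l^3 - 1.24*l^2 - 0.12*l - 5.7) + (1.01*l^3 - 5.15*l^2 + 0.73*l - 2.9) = 1.52*l^4 + 5.72*l^3 - 6.39*l^2 + 0.61*l - 8.6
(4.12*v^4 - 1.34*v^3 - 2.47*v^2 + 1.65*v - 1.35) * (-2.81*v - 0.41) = -11.5772*v^5 + 2.0762*v^4 + 7.4901*v^3 - 3.6238*v^2 + 3.117*v + 0.5535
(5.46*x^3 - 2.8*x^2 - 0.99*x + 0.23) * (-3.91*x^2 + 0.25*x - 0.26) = -21.3486*x^5 + 12.313*x^4 + 1.7513*x^3 - 0.4188*x^2 + 0.3149*x - 0.0598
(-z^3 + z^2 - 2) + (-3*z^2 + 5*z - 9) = -z^3 - 2*z^2 + 5*z - 11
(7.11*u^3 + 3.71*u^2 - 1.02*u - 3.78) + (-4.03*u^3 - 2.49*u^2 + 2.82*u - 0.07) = 3.08*u^3 + 1.22*u^2 + 1.8*u - 3.85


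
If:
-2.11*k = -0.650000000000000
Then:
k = 0.31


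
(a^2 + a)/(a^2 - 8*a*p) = (a + 1)/(a - 8*p)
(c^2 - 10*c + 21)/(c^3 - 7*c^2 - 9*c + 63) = 1/(c + 3)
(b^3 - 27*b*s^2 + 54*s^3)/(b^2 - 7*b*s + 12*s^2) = (-b^2 - 3*b*s + 18*s^2)/(-b + 4*s)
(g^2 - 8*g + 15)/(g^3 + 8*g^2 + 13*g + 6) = (g^2 - 8*g + 15)/(g^3 + 8*g^2 + 13*g + 6)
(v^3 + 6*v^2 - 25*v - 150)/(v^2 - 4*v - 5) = (v^2 + 11*v + 30)/(v + 1)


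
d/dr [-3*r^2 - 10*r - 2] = -6*r - 10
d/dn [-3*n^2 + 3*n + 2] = 3 - 6*n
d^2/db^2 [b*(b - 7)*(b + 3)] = 6*b - 8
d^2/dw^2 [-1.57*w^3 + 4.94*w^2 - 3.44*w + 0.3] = 9.88 - 9.42*w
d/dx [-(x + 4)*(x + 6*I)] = -2*x - 4 - 6*I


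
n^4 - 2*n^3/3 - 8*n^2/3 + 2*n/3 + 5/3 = (n - 5/3)*(n - 1)*(n + 1)^2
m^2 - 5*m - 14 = (m - 7)*(m + 2)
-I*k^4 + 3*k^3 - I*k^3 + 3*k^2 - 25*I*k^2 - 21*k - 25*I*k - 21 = (k - 3*I)*(k - I)*(k + 7*I)*(-I*k - I)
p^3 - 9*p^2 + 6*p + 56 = (p - 7)*(p - 4)*(p + 2)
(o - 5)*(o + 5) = o^2 - 25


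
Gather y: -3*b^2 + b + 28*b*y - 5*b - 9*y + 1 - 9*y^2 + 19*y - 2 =-3*b^2 - 4*b - 9*y^2 + y*(28*b + 10) - 1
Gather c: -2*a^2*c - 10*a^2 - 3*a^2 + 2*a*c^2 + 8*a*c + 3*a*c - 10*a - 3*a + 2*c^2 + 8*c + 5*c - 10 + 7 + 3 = -13*a^2 - 13*a + c^2*(2*a + 2) + c*(-2*a^2 + 11*a + 13)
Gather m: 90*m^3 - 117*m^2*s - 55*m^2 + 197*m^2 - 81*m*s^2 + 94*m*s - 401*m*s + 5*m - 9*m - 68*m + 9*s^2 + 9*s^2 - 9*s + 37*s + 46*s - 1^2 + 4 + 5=90*m^3 + m^2*(142 - 117*s) + m*(-81*s^2 - 307*s - 72) + 18*s^2 + 74*s + 8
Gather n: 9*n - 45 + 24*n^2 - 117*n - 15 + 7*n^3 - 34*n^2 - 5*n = 7*n^3 - 10*n^2 - 113*n - 60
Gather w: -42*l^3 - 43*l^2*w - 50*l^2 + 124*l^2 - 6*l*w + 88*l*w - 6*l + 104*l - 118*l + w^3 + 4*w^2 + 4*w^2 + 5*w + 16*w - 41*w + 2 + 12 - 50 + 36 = -42*l^3 + 74*l^2 - 20*l + w^3 + 8*w^2 + w*(-43*l^2 + 82*l - 20)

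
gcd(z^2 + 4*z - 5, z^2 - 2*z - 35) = z + 5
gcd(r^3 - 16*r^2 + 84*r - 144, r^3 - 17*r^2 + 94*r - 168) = r^2 - 10*r + 24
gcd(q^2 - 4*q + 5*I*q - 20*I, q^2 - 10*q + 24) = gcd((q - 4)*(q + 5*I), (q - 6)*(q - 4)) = q - 4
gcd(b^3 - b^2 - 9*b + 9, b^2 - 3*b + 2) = b - 1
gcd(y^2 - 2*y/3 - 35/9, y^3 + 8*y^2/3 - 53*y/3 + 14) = y - 7/3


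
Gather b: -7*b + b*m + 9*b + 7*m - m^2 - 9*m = b*(m + 2) - m^2 - 2*m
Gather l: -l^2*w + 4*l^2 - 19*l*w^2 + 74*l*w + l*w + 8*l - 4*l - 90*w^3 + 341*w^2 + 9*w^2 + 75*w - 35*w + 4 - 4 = l^2*(4 - w) + l*(-19*w^2 + 75*w + 4) - 90*w^3 + 350*w^2 + 40*w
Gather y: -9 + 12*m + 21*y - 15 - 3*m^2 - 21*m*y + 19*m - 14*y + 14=-3*m^2 + 31*m + y*(7 - 21*m) - 10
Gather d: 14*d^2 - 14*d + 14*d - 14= 14*d^2 - 14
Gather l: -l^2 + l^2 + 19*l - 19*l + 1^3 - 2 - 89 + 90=0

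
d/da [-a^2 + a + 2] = 1 - 2*a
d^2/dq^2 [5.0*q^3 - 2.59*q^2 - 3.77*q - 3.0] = 30.0*q - 5.18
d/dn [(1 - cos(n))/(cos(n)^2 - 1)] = -sin(n)/(cos(n) + 1)^2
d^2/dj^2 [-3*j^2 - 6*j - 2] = -6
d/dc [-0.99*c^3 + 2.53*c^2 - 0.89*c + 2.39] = -2.97*c^2 + 5.06*c - 0.89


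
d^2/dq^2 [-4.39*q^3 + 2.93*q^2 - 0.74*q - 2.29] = 5.86 - 26.34*q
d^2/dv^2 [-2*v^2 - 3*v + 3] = -4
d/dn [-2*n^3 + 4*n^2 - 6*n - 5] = -6*n^2 + 8*n - 6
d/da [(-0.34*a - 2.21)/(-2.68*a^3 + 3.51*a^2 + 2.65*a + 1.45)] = (-1.8224*a^3 - 16.575*a^2 + 15.5142*a + 5.3635)/(7.1824*a^6 - 18.8136*a^5 - 1.8839*a^4 + 10.831*a^3 + 17.2015*a^2 + 7.685*a + 2.1025)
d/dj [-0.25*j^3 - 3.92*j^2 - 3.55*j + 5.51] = -0.75*j^2 - 7.84*j - 3.55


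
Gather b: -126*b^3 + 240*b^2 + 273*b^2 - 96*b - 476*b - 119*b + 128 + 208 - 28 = -126*b^3 + 513*b^2 - 691*b + 308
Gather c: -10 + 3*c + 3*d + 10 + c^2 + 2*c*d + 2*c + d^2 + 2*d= c^2 + c*(2*d + 5) + d^2 + 5*d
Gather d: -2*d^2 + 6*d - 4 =-2*d^2 + 6*d - 4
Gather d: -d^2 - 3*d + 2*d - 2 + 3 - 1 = -d^2 - d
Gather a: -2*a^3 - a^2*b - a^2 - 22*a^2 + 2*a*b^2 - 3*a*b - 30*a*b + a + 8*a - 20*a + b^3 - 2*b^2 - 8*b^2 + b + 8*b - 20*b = -2*a^3 + a^2*(-b - 23) + a*(2*b^2 - 33*b - 11) + b^3 - 10*b^2 - 11*b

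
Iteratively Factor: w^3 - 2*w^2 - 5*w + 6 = (w - 3)*(w^2 + w - 2) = (w - 3)*(w + 2)*(w - 1)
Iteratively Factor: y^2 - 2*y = (y - 2)*(y)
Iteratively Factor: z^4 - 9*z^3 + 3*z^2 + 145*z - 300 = (z - 5)*(z^3 - 4*z^2 - 17*z + 60) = (z - 5)*(z - 3)*(z^2 - z - 20) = (z - 5)*(z - 3)*(z + 4)*(z - 5)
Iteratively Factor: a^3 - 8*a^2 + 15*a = (a)*(a^2 - 8*a + 15) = a*(a - 3)*(a - 5)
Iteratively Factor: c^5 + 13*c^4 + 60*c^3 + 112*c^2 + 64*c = (c + 4)*(c^4 + 9*c^3 + 24*c^2 + 16*c) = (c + 1)*(c + 4)*(c^3 + 8*c^2 + 16*c) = c*(c + 1)*(c + 4)*(c^2 + 8*c + 16) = c*(c + 1)*(c + 4)^2*(c + 4)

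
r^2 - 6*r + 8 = (r - 4)*(r - 2)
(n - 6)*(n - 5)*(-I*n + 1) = -I*n^3 + n^2 + 11*I*n^2 - 11*n - 30*I*n + 30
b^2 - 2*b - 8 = (b - 4)*(b + 2)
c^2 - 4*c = c*(c - 4)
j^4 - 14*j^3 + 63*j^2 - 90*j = j*(j - 6)*(j - 5)*(j - 3)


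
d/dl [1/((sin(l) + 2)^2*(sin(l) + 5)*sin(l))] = (-19*sin(l) + 2*cos(2*l) - 12)*cos(l)/((sin(l) + 2)^3*(sin(l) + 5)^2*sin(l)^2)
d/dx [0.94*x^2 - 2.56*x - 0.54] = 1.88*x - 2.56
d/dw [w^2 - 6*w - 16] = 2*w - 6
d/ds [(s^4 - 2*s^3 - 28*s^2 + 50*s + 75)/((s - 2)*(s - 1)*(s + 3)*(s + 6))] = 2*(4*s^6 + 21*s^5 - 38*s^4 - 306*s^3 - 104*s^2 - 483*s + 2250)/(s^8 + 12*s^7 + 22*s^6 - 156*s^5 - 311*s^4 + 936*s^3 + 792*s^2 - 2592*s + 1296)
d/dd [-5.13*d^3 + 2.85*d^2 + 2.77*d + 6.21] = -15.39*d^2 + 5.7*d + 2.77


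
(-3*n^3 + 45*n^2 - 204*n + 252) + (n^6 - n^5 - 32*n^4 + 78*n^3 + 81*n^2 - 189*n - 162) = n^6 - n^5 - 32*n^4 + 75*n^3 + 126*n^2 - 393*n + 90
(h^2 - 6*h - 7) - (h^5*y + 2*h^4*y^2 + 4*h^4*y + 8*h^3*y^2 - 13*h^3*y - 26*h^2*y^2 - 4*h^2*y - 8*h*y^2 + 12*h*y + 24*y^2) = -h^5*y - 2*h^4*y^2 - 4*h^4*y - 8*h^3*y^2 + 13*h^3*y + 26*h^2*y^2 + 4*h^2*y + h^2 + 8*h*y^2 - 12*h*y - 6*h - 24*y^2 - 7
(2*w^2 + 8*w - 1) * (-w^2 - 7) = -2*w^4 - 8*w^3 - 13*w^2 - 56*w + 7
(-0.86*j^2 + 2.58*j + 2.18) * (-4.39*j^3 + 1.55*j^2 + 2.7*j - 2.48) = 3.7754*j^5 - 12.6592*j^4 - 7.8932*j^3 + 12.4778*j^2 - 0.5124*j - 5.4064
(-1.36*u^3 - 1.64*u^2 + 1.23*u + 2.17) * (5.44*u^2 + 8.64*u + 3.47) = -7.3984*u^5 - 20.672*u^4 - 12.1976*u^3 + 16.7412*u^2 + 23.0169*u + 7.5299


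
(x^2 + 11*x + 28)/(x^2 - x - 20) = (x + 7)/(x - 5)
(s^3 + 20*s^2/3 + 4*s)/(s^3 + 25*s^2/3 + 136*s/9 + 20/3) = 3*s/(3*s + 5)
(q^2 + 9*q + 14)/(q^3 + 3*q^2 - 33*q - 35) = (q + 2)/(q^2 - 4*q - 5)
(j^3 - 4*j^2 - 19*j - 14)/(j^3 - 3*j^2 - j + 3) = (j^2 - 5*j - 14)/(j^2 - 4*j + 3)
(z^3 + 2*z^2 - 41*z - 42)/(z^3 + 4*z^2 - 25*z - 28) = (z - 6)/(z - 4)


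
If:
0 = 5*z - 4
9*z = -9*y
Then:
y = -4/5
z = 4/5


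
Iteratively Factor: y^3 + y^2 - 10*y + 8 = (y + 4)*(y^2 - 3*y + 2) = (y - 1)*(y + 4)*(y - 2)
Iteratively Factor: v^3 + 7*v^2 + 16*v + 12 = (v + 2)*(v^2 + 5*v + 6) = (v + 2)^2*(v + 3)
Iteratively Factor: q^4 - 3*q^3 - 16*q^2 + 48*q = (q)*(q^3 - 3*q^2 - 16*q + 48) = q*(q + 4)*(q^2 - 7*q + 12) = q*(q - 3)*(q + 4)*(q - 4)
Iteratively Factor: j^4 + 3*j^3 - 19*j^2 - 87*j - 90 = (j + 3)*(j^3 - 19*j - 30) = (j - 5)*(j + 3)*(j^2 + 5*j + 6) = (j - 5)*(j + 3)^2*(j + 2)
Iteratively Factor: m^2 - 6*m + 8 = (m - 4)*(m - 2)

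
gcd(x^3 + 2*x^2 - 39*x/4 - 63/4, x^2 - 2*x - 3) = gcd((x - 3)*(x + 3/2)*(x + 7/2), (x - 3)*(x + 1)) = x - 3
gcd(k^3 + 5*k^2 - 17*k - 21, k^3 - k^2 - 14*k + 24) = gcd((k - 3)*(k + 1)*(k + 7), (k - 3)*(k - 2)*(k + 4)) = k - 3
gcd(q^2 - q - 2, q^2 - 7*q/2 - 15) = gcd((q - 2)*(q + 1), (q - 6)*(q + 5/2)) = 1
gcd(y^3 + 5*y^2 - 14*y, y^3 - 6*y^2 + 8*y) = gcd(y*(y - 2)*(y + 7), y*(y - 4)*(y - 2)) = y^2 - 2*y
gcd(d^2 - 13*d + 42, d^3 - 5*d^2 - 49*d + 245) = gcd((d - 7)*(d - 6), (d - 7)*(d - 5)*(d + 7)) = d - 7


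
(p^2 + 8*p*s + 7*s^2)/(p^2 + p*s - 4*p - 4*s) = (p + 7*s)/(p - 4)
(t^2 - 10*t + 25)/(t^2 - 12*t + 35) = (t - 5)/(t - 7)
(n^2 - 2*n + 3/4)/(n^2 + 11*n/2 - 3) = (n - 3/2)/(n + 6)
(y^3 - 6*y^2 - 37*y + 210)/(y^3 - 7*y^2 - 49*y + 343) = (y^2 + y - 30)/(y^2 - 49)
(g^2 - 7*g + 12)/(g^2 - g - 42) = (-g^2 + 7*g - 12)/(-g^2 + g + 42)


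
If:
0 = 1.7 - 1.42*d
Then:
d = 1.20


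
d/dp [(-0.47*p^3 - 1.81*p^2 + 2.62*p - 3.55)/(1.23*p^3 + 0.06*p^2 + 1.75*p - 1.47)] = (2.1981*p^4 - 8.0902*p^3 + 11.8475*p^2 + 5.7474*p + 2.3611)/(1.5129*p^6 + 0.1476*p^5 + 4.3086*p^4 - 3.4062*p^3 + 2.8861*p^2 - 5.145*p + 2.1609)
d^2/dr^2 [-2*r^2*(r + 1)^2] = -24*r^2 - 24*r - 4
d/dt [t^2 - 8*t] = 2*t - 8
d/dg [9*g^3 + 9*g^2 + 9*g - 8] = 27*g^2 + 18*g + 9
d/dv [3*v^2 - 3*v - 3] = 6*v - 3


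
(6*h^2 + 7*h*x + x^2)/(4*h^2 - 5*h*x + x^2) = (6*h^2 + 7*h*x + x^2)/(4*h^2 - 5*h*x + x^2)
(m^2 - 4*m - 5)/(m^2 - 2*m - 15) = (m + 1)/(m + 3)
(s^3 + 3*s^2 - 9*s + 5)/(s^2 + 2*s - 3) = (s^2 + 4*s - 5)/(s + 3)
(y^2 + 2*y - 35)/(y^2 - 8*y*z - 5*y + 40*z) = (y + 7)/(y - 8*z)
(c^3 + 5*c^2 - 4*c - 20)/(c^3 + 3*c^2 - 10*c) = (c + 2)/c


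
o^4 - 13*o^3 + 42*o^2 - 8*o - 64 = (o - 8)*(o - 4)*(o - 2)*(o + 1)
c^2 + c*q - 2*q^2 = (c - q)*(c + 2*q)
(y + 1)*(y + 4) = y^2 + 5*y + 4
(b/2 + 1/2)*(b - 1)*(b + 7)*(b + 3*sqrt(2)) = b^4/2 + 3*sqrt(2)*b^3/2 + 7*b^3/2 - b^2/2 + 21*sqrt(2)*b^2/2 - 7*b/2 - 3*sqrt(2)*b/2 - 21*sqrt(2)/2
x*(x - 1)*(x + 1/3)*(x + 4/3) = x^4 + 2*x^3/3 - 11*x^2/9 - 4*x/9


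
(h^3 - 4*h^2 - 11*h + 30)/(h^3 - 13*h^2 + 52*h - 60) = (h + 3)/(h - 6)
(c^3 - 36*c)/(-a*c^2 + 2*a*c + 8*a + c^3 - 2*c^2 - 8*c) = c*(36 - c^2)/(a*c^2 - 2*a*c - 8*a - c^3 + 2*c^2 + 8*c)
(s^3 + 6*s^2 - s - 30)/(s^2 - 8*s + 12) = (s^2 + 8*s + 15)/(s - 6)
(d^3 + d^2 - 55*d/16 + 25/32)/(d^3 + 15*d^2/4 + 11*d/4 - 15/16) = (4*d - 5)/(2*(2*d + 3))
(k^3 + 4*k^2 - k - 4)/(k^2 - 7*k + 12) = (k^3 + 4*k^2 - k - 4)/(k^2 - 7*k + 12)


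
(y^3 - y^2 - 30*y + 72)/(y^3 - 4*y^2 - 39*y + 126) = (y - 4)/(y - 7)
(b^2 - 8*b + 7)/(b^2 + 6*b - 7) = (b - 7)/(b + 7)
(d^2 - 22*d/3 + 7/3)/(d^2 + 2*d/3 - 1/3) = (d - 7)/(d + 1)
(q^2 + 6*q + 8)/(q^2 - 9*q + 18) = (q^2 + 6*q + 8)/(q^2 - 9*q + 18)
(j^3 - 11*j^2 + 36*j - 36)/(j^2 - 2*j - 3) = (j^2 - 8*j + 12)/(j + 1)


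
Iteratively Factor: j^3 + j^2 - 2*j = (j + 2)*(j^2 - j) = (j - 1)*(j + 2)*(j)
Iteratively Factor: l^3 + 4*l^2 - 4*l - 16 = (l + 4)*(l^2 - 4) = (l + 2)*(l + 4)*(l - 2)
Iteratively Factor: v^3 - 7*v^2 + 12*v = (v - 3)*(v^2 - 4*v) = (v - 4)*(v - 3)*(v)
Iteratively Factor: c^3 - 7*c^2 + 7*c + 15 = (c - 3)*(c^2 - 4*c - 5) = (c - 5)*(c - 3)*(c + 1)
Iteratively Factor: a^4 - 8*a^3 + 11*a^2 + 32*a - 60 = (a - 5)*(a^3 - 3*a^2 - 4*a + 12) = (a - 5)*(a + 2)*(a^2 - 5*a + 6) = (a - 5)*(a - 2)*(a + 2)*(a - 3)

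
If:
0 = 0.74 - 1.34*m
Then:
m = 0.55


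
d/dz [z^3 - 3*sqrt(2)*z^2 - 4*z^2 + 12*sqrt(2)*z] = 3*z^2 - 6*sqrt(2)*z - 8*z + 12*sqrt(2)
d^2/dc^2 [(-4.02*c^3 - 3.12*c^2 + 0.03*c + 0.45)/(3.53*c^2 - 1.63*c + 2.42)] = (5.6843418860808e-14*c^5 - 5.6843418860808e-14*c^4 + 12.1643460000001*c^3 + 288.705654*c^2 - 158.329566*c - 41.60439)/(43.986977*c^6 - 60.933801*c^5 + 118.602705*c^4 - 87.877375*c^3 + 81.30837*c^2 - 28.637796*c + 14.172488)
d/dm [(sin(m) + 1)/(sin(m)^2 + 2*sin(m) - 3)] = (-2*sin(m) + cos(m)^2 - 6)*cos(m)/(sin(m)^2 + 2*sin(m) - 3)^2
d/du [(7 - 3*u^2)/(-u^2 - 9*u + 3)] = (27*u^2 - 4*u + 63)/(u^4 + 18*u^3 + 75*u^2 - 54*u + 9)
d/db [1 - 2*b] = -2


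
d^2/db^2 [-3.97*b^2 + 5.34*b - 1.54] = -7.94000000000000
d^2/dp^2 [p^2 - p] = 2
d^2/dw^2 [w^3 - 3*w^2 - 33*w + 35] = 6*w - 6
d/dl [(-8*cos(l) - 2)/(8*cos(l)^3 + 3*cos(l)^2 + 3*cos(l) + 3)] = -(152*sin(2*l) + 72*sin(3*l) + 64*sin(4*l))/(18*cos(l) + 3*cos(2*l) + 4*cos(3*l) + 9)^2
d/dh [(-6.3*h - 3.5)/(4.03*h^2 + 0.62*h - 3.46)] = (25.389*h^2 + 28.21*h + 23.968)/(16.2409*h^4 + 4.9972*h^3 - 27.5032*h^2 - 4.2904*h + 11.9716)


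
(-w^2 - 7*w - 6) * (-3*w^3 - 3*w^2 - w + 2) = 3*w^5 + 24*w^4 + 40*w^3 + 23*w^2 - 8*w - 12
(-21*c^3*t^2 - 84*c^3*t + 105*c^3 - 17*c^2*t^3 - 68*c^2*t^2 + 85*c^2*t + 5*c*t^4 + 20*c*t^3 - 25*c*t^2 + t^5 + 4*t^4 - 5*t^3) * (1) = -21*c^3*t^2 - 84*c^3*t + 105*c^3 - 17*c^2*t^3 - 68*c^2*t^2 + 85*c^2*t + 5*c*t^4 + 20*c*t^3 - 25*c*t^2 + t^5 + 4*t^4 - 5*t^3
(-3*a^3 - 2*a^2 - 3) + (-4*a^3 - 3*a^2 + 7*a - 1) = -7*a^3 - 5*a^2 + 7*a - 4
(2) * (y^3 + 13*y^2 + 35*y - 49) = 2*y^3 + 26*y^2 + 70*y - 98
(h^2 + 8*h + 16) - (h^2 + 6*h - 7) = 2*h + 23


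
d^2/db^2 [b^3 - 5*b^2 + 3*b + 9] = 6*b - 10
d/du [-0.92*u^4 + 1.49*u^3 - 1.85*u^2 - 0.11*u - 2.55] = -3.68*u^3 + 4.47*u^2 - 3.7*u - 0.11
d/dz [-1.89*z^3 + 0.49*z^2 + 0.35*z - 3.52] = -5.67*z^2 + 0.98*z + 0.35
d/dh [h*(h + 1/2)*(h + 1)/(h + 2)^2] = (h^3 + 6*h^2 + 11*h/2 + 1)/(h^3 + 6*h^2 + 12*h + 8)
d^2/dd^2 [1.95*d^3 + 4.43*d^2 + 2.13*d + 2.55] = 11.7*d + 8.86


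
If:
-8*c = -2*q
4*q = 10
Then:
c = 5/8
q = 5/2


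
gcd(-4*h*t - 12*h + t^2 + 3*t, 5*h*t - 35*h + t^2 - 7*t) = 1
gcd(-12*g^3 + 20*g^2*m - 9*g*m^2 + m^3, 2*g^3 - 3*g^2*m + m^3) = g - m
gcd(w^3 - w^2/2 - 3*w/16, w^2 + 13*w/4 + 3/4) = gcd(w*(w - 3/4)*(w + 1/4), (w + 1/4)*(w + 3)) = w + 1/4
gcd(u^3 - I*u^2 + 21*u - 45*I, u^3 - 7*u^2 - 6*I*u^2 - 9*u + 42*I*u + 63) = u^2 - 6*I*u - 9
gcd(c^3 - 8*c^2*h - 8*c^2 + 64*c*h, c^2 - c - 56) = c - 8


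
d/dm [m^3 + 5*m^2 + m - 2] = 3*m^2 + 10*m + 1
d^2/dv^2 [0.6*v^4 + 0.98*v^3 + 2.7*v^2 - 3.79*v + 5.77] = 7.2*v^2 + 5.88*v + 5.4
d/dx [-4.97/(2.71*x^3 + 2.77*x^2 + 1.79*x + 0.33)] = (40.4061*x^2 + 27.5338*x + 8.8963)/(2.71*x^3 + 2.77*x^2 + 1.79*x + 0.33)^2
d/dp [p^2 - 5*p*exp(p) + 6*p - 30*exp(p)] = -5*p*exp(p) + 2*p - 35*exp(p) + 6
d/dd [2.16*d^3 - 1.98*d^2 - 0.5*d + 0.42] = 6.48*d^2 - 3.96*d - 0.5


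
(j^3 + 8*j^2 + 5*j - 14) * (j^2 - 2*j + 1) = j^5 + 6*j^4 - 10*j^3 - 16*j^2 + 33*j - 14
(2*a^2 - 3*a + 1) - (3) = 2*a^2 - 3*a - 2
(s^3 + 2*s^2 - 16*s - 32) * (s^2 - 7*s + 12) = s^5 - 5*s^4 - 18*s^3 + 104*s^2 + 32*s - 384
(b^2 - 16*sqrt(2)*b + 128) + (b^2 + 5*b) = 2*b^2 - 16*sqrt(2)*b + 5*b + 128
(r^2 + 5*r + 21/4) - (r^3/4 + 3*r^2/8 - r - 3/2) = -r^3/4 + 5*r^2/8 + 6*r + 27/4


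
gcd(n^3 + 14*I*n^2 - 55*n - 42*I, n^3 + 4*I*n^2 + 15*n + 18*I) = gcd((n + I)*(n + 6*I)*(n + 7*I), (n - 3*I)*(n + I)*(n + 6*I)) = n^2 + 7*I*n - 6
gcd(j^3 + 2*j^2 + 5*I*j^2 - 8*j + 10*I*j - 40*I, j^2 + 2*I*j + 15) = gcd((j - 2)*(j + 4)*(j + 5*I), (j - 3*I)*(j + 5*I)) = j + 5*I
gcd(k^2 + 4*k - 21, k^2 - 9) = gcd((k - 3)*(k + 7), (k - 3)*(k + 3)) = k - 3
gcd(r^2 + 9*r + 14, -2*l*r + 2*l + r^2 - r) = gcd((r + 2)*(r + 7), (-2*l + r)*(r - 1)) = 1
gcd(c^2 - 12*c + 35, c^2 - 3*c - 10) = c - 5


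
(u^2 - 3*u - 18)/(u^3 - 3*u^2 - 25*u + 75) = (u^2 - 3*u - 18)/(u^3 - 3*u^2 - 25*u + 75)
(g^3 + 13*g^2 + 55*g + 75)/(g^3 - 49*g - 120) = (g + 5)/(g - 8)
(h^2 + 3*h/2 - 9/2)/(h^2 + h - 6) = (h - 3/2)/(h - 2)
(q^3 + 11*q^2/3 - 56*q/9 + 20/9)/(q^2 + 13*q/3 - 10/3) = q - 2/3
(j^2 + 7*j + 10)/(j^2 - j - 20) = (j^2 + 7*j + 10)/(j^2 - j - 20)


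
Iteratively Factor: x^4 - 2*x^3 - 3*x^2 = (x + 1)*(x^3 - 3*x^2) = (x - 3)*(x + 1)*(x^2) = x*(x - 3)*(x + 1)*(x)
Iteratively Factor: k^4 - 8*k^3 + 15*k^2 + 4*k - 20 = (k - 5)*(k^3 - 3*k^2 + 4) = (k - 5)*(k - 2)*(k^2 - k - 2) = (k - 5)*(k - 2)^2*(k + 1)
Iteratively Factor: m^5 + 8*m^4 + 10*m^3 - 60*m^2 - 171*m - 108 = (m + 4)*(m^4 + 4*m^3 - 6*m^2 - 36*m - 27) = (m + 3)*(m + 4)*(m^3 + m^2 - 9*m - 9) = (m - 3)*(m + 3)*(m + 4)*(m^2 + 4*m + 3) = (m - 3)*(m + 1)*(m + 3)*(m + 4)*(m + 3)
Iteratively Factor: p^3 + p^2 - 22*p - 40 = (p - 5)*(p^2 + 6*p + 8) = (p - 5)*(p + 2)*(p + 4)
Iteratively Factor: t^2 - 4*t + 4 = (t - 2)*(t - 2)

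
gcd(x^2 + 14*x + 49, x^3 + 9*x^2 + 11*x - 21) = x + 7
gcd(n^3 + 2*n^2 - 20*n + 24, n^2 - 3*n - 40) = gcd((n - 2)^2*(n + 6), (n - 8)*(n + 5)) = 1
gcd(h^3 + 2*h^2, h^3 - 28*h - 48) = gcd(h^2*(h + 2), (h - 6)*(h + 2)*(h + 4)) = h + 2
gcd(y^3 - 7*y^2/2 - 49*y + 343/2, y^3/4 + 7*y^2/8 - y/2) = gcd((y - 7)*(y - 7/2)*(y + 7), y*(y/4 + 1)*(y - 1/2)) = 1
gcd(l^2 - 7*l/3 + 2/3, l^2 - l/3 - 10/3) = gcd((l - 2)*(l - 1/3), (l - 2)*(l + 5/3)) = l - 2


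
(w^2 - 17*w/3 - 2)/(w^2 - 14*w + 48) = (w + 1/3)/(w - 8)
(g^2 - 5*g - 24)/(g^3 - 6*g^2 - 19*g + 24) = 1/(g - 1)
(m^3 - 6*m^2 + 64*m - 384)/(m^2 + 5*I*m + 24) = (m^2 + m*(-6 - 8*I) + 48*I)/(m - 3*I)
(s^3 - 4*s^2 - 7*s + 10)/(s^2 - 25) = (s^2 + s - 2)/(s + 5)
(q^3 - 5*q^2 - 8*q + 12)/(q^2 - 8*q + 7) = (q^2 - 4*q - 12)/(q - 7)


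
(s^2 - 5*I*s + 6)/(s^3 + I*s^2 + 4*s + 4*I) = (s - 6*I)/(s^2 + 4)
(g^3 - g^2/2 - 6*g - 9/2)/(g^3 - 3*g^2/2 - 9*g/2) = (g + 1)/g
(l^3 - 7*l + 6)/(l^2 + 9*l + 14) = (l^3 - 7*l + 6)/(l^2 + 9*l + 14)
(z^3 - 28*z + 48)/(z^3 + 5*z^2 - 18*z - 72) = (z - 2)/(z + 3)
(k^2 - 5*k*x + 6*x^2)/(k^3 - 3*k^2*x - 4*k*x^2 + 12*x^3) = 1/(k + 2*x)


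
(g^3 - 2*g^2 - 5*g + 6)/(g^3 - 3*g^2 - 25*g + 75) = (g^2 + g - 2)/(g^2 - 25)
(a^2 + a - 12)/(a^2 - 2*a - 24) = (a - 3)/(a - 6)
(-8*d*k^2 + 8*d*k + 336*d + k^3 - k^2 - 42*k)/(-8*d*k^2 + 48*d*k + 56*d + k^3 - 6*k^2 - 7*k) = (k + 6)/(k + 1)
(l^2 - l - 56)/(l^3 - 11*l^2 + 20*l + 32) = (l + 7)/(l^2 - 3*l - 4)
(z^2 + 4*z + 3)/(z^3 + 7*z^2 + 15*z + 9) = 1/(z + 3)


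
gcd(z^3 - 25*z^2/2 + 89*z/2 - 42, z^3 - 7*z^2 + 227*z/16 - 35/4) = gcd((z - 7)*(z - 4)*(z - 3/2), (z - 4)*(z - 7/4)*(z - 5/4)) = z - 4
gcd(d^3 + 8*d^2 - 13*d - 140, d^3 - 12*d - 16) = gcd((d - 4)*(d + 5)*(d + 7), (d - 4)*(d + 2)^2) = d - 4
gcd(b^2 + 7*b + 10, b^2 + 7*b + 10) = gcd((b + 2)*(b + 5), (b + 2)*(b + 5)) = b^2 + 7*b + 10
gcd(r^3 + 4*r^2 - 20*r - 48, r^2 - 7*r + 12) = r - 4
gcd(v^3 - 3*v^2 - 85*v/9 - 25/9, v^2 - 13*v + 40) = v - 5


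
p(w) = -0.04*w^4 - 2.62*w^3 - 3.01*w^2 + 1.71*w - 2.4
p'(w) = -0.16*w^3 - 7.86*w^2 - 6.02*w + 1.71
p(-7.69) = 858.03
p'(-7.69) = -344.04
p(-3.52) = 62.41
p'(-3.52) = -67.51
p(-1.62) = -2.21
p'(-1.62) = -8.49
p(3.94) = -212.27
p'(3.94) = -153.81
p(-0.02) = -2.44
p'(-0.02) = 1.83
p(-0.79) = -4.35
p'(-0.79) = 1.64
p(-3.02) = 33.82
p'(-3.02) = -47.39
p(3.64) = -169.44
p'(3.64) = -132.06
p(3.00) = -98.34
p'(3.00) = -91.41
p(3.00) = -98.34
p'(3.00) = -91.41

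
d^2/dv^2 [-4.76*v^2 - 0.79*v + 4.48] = -9.52000000000000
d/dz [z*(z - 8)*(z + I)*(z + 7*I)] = 4*z^3 + z^2*(-24 + 24*I) + z*(-14 - 128*I) + 56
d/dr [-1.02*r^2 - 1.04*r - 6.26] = -2.04*r - 1.04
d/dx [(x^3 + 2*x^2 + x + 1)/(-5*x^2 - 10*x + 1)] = (-5*x^4 - 20*x^3 - 12*x^2 + 14*x + 11)/(25*x^4 + 100*x^3 + 90*x^2 - 20*x + 1)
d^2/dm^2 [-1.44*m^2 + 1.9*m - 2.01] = -2.88000000000000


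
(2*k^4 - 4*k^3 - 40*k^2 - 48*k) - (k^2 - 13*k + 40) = 2*k^4 - 4*k^3 - 41*k^2 - 35*k - 40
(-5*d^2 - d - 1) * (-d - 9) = 5*d^3 + 46*d^2 + 10*d + 9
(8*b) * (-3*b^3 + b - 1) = -24*b^4 + 8*b^2 - 8*b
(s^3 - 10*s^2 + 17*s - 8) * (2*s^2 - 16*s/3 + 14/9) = 2*s^5 - 76*s^4/3 + 800*s^3/9 - 1100*s^2/9 + 622*s/9 - 112/9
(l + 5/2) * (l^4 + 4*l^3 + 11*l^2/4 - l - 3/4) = l^5 + 13*l^4/2 + 51*l^3/4 + 47*l^2/8 - 13*l/4 - 15/8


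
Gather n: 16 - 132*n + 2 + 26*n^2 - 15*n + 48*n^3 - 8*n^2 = 48*n^3 + 18*n^2 - 147*n + 18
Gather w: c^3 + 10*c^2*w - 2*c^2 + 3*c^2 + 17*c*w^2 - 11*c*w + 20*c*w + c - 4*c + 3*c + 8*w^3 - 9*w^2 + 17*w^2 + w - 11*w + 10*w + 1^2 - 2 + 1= c^3 + c^2 + 8*w^3 + w^2*(17*c + 8) + w*(10*c^2 + 9*c)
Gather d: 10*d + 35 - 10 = 10*d + 25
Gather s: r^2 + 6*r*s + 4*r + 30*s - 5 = r^2 + 4*r + s*(6*r + 30) - 5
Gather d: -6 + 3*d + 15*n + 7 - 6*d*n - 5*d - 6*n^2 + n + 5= d*(-6*n - 2) - 6*n^2 + 16*n + 6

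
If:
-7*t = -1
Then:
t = 1/7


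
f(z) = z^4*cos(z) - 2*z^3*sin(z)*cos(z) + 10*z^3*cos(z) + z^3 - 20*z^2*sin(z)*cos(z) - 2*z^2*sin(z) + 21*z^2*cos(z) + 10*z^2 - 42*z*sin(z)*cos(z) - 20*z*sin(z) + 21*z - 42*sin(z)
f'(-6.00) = -23.72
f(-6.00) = -93.68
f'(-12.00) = -5672.26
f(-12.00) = 5368.89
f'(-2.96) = -38.96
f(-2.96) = -1.64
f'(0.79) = -32.75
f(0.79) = -28.98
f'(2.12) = -55.87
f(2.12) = -2.06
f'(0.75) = -35.71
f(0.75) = -27.60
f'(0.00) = -21.00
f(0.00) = 0.00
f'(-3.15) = -57.59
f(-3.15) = 7.59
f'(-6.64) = -118.50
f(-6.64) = -40.65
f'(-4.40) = 57.40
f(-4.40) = 53.97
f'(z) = -z^4*sin(z) + 2*z^3*sin(z)^2 - 10*z^3*sin(z) - 2*z^3*cos(z)^2 + 4*z^3*cos(z) + 20*z^2*sin(z)^2 - 6*z^2*sin(z)*cos(z) - 21*z^2*sin(z) - 20*z^2*cos(z)^2 + 28*z^2*cos(z) + 3*z^2 + 42*z*sin(z)^2 - 40*z*sin(z)*cos(z) - 4*z*sin(z) - 42*z*cos(z)^2 + 22*z*cos(z) + 20*z - 42*sin(z)*cos(z) - 20*sin(z) - 42*cos(z) + 21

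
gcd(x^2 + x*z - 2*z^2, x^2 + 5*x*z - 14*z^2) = 1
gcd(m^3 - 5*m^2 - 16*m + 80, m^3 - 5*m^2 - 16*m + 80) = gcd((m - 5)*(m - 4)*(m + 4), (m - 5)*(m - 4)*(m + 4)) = m^3 - 5*m^2 - 16*m + 80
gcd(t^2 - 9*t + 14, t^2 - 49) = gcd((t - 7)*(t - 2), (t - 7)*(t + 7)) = t - 7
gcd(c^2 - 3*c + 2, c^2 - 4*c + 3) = c - 1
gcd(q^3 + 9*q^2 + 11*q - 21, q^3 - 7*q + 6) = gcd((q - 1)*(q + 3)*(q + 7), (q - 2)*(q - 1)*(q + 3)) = q^2 + 2*q - 3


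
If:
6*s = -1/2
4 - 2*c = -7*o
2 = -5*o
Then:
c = 3/5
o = -2/5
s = -1/12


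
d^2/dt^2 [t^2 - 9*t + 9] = 2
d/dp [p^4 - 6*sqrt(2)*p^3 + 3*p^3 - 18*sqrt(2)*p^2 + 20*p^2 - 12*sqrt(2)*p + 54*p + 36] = 4*p^3 - 18*sqrt(2)*p^2 + 9*p^2 - 36*sqrt(2)*p + 40*p - 12*sqrt(2) + 54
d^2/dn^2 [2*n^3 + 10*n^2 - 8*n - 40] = 12*n + 20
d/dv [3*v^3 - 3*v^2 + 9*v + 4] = 9*v^2 - 6*v + 9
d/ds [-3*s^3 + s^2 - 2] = s*(2 - 9*s)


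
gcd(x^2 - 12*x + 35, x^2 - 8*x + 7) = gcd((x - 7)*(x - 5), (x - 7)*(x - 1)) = x - 7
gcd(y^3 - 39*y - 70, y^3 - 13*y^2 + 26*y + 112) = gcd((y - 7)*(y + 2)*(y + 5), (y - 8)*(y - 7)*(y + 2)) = y^2 - 5*y - 14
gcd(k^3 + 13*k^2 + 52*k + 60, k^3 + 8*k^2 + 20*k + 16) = k + 2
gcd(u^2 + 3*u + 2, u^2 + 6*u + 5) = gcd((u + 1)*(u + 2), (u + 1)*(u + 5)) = u + 1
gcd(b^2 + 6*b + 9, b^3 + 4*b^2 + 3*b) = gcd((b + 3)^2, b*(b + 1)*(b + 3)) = b + 3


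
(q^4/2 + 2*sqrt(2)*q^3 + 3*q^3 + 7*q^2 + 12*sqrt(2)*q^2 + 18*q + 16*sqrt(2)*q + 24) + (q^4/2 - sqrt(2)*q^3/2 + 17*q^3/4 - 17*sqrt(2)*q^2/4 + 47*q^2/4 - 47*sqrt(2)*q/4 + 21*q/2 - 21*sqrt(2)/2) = q^4 + 3*sqrt(2)*q^3/2 + 29*q^3/4 + 31*sqrt(2)*q^2/4 + 75*q^2/4 + 17*sqrt(2)*q/4 + 57*q/2 - 21*sqrt(2)/2 + 24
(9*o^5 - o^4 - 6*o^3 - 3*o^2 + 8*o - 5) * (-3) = -27*o^5 + 3*o^4 + 18*o^3 + 9*o^2 - 24*o + 15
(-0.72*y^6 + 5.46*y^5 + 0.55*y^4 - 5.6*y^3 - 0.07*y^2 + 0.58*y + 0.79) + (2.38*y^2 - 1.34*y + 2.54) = -0.72*y^6 + 5.46*y^5 + 0.55*y^4 - 5.6*y^3 + 2.31*y^2 - 0.76*y + 3.33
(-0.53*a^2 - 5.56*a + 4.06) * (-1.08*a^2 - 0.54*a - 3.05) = 0.5724*a^4 + 6.291*a^3 + 0.2341*a^2 + 14.7656*a - 12.383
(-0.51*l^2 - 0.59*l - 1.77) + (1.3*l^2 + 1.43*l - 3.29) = 0.79*l^2 + 0.84*l - 5.06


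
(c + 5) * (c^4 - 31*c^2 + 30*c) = c^5 + 5*c^4 - 31*c^3 - 125*c^2 + 150*c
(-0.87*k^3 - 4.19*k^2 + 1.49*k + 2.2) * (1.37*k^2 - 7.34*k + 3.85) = -1.1919*k^5 + 0.645499999999998*k^4 + 29.4464*k^3 - 24.0541*k^2 - 10.4115*k + 8.47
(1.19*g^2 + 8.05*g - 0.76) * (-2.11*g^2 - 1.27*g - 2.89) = -2.5109*g^4 - 18.4968*g^3 - 12.059*g^2 - 22.2993*g + 2.1964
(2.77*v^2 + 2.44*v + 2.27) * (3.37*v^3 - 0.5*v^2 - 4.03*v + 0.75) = 9.3349*v^5 + 6.8378*v^4 - 4.7332*v^3 - 8.8907*v^2 - 7.3181*v + 1.7025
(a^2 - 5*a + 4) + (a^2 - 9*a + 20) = 2*a^2 - 14*a + 24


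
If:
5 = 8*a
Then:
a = 5/8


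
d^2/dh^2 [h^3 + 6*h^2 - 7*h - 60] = 6*h + 12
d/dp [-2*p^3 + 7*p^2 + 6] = 2*p*(7 - 3*p)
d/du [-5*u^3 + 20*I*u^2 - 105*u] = -15*u^2 + 40*I*u - 105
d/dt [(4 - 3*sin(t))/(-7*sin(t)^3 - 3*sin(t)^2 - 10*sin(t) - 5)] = (-42*sin(t)^3 + 75*sin(t)^2 + 24*sin(t) + 55)*cos(t)/(7*sin(t)^3 + 3*sin(t)^2 + 10*sin(t) + 5)^2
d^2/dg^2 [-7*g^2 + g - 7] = -14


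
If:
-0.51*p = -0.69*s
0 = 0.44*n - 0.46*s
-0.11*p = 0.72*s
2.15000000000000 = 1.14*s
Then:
No Solution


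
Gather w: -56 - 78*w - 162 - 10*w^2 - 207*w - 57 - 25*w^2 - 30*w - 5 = -35*w^2 - 315*w - 280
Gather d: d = d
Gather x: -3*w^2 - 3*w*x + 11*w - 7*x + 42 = -3*w^2 + 11*w + x*(-3*w - 7) + 42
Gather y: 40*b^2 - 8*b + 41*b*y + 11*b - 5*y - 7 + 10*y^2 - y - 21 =40*b^2 + 3*b + 10*y^2 + y*(41*b - 6) - 28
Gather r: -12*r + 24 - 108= -12*r - 84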